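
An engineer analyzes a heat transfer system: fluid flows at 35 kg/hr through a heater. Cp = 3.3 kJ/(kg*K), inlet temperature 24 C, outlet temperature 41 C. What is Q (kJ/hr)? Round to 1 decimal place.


Q = m_dot * Cp * (T2 - T1)
Q = 35 * 3.3 * (41 - 24)
Q = 35 * 3.3 * 17
Q = 1963.5 kJ/hr


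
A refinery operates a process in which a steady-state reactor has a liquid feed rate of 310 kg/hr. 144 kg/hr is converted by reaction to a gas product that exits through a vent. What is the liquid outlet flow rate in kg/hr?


Steady-state mass balance on the main outlet: F_out = F_in - F_removed
F_out = 310 - 144
F_out = 166 kg/hr


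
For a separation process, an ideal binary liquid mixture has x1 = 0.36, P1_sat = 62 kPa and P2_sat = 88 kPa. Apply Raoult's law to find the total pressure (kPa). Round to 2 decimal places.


P = x1*P1_sat + x2*P2_sat
x2 = 1 - x1 = 1 - 0.36 = 0.64
P = 0.36*62 + 0.64*88
P = 22.32 + 56.32
P = 78.64 kPa


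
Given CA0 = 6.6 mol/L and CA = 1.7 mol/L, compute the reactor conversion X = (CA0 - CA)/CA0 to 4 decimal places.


X = (CA0 - CA) / CA0
X = (6.6 - 1.7) / 6.6
X = 4.9 / 6.6
X = 0.7424


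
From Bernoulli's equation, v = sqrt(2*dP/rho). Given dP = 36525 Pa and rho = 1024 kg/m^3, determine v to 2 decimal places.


v = sqrt(2*dP/rho)
v = sqrt(2*36525/1024)
v = sqrt(71.337891)
v = 8.45 m/s


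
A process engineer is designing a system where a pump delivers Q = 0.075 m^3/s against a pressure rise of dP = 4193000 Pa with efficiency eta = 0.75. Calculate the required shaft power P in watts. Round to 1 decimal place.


P = Q * dP / eta
P = 0.075 * 4193000 / 0.75
P = 314475.0 / 0.75
P = 419300.0 W


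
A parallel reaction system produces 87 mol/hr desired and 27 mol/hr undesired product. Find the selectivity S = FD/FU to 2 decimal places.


S = desired product rate / undesired product rate
S = 87 / 27
S = 3.22


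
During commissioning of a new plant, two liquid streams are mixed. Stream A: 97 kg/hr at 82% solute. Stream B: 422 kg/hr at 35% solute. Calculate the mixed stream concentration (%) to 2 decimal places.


Mass balance on solute: F1*x1 + F2*x2 = F3*x3
F3 = F1 + F2 = 97 + 422 = 519 kg/hr
x3 = (F1*x1 + F2*x2)/F3
x3 = (97*0.82 + 422*0.35) / 519
x3 = 43.78%


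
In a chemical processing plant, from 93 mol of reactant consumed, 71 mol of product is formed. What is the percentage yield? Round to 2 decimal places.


Yield = (moles product / moles consumed) * 100%
Yield = (71 / 93) * 100
Yield = 0.7634 * 100
Yield = 76.34%


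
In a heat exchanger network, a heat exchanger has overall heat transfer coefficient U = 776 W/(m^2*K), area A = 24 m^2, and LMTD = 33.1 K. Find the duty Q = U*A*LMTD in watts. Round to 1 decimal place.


Q = U * A * LMTD
Q = 776 * 24 * 33.1
Q = 616454.4 W


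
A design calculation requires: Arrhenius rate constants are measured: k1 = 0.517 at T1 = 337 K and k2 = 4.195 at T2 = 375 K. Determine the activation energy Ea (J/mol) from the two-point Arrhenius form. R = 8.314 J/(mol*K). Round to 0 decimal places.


Ea = R * ln(k2/k1) / (1/T1 - 1/T2)
ln(k2/k1) = ln(4.195/0.517) = 2.0936057
1/T1 - 1/T2 = 1/337 - 1/375 = 0.000300692384
Ea = 8.314 * 2.0936057 / 0.000300692384
Ea = 57887 J/mol


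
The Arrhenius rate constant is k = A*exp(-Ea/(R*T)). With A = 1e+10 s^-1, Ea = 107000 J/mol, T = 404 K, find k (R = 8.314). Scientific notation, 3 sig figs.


k = A * exp(-Ea/(R*T))
k = 1e+10 * exp(-107000 / (8.314 * 404))
k = 1e+10 * exp(-31.856084)
k = 1.46e-04


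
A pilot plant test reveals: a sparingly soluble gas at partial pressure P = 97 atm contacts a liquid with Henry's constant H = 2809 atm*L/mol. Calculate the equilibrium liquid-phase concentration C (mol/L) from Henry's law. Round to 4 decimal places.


C = P / H
C = 97 / 2809
C = 0.0345 mol/L


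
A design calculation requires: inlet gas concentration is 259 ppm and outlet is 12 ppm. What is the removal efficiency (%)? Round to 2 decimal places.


Efficiency = (G_in - G_out) / G_in * 100%
Efficiency = (259 - 12) / 259 * 100
Efficiency = 247 / 259 * 100
Efficiency = 95.37%


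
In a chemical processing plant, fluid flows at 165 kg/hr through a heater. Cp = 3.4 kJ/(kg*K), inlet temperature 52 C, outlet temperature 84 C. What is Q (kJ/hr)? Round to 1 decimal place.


Q = m_dot * Cp * (T2 - T1)
Q = 165 * 3.4 * (84 - 52)
Q = 165 * 3.4 * 32
Q = 17952.0 kJ/hr


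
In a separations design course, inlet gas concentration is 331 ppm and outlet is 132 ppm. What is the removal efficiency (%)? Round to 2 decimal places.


Efficiency = (G_in - G_out) / G_in * 100%
Efficiency = (331 - 132) / 331 * 100
Efficiency = 199 / 331 * 100
Efficiency = 60.12%


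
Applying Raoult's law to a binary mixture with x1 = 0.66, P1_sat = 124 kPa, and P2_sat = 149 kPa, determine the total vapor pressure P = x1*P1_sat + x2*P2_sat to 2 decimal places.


P = x1*P1_sat + x2*P2_sat
x2 = 1 - x1 = 1 - 0.66 = 0.34
P = 0.66*124 + 0.34*149
P = 81.84 + 50.66
P = 132.50 kPa


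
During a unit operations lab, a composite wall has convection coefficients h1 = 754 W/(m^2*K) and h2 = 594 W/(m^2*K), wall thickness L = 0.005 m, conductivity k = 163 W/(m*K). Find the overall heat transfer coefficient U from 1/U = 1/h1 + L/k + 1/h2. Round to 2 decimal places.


1/U = 1/h1 + L/k + 1/h2
1/U = 1/754 + 0.005/163 + 1/594
1/U = 0.0013262599 + 3.06748e-05 + 0.0016835017
1/U = 0.0030404364
U = 328.90 W/(m^2*K)


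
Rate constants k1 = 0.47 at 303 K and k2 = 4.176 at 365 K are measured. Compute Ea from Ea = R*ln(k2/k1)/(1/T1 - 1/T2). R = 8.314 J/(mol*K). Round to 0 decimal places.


Ea = R * ln(k2/k1) / (1/T1 - 1/T2)
ln(k2/k1) = ln(4.176/0.47) = 2.1843764
1/T1 - 1/T2 = 1/303 - 1/365 = 0.000560604006
Ea = 8.314 * 2.1843764 / 0.000560604006
Ea = 32395 J/mol


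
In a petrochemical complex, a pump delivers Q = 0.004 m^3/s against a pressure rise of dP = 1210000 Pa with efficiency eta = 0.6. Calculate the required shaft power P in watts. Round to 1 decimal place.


P = Q * dP / eta
P = 0.004 * 1210000 / 0.6
P = 4840.0 / 0.6
P = 8066.7 W


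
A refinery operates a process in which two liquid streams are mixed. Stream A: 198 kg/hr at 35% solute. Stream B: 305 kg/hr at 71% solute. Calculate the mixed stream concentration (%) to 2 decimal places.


Mass balance on solute: F1*x1 + F2*x2 = F3*x3
F3 = F1 + F2 = 198 + 305 = 503 kg/hr
x3 = (F1*x1 + F2*x2)/F3
x3 = (198*0.35 + 305*0.71) / 503
x3 = 56.83%


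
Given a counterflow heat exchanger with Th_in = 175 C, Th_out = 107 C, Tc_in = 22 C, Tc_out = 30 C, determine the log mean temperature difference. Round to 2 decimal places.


dT1 = Th_in - Tc_out = 175 - 30 = 145
dT2 = Th_out - Tc_in = 107 - 22 = 85
LMTD = (dT1 - dT2) / ln(dT1/dT2)
LMTD = (145 - 85) / ln(145/85)
LMTD = 112.34 K


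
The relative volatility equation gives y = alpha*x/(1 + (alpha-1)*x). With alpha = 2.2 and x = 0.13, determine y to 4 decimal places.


y = alpha*x / (1 + (alpha-1)*x)
y = 2.2*0.13 / (1 + (2.2-1)*0.13)
y = 0.286 / (1 + 0.156)
y = 0.286 / 1.156
y = 0.2474


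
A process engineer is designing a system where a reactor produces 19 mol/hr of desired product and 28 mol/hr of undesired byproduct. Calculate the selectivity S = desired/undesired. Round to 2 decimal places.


S = desired product rate / undesired product rate
S = 19 / 28
S = 0.68


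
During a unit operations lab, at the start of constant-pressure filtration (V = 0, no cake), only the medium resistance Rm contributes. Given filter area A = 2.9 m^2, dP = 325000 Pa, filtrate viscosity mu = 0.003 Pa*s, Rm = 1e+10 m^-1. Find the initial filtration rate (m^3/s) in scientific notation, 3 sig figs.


rate = A * dP / (mu * Rm)
rate = 2.9 * 325000 / (0.003 * 1e+10)
rate = 942500.0 / 3.000e+07
rate = 3.14e-02 m^3/s


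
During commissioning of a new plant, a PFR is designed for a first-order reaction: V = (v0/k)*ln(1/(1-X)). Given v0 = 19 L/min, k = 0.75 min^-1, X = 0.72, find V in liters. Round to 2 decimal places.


V = (v0/k) * ln(1/(1-X))
V = (19/0.75) * ln(1/(1-0.72))
V = 25.333333 * ln(3.571429)
V = 25.333333 * 1.272966
V = 32.25 L


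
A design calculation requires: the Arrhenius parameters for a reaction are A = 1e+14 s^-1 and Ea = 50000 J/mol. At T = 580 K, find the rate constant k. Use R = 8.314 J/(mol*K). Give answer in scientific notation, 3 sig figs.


k = A * exp(-Ea/(R*T))
k = 1e+14 * exp(-50000 / (8.314 * 580))
k = 1e+14 * exp(-10.368883)
k = 3.14e+09


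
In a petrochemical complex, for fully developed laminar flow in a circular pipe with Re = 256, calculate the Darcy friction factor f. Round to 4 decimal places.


f = 64 / Re
f = 64 / 256
f = 0.2500


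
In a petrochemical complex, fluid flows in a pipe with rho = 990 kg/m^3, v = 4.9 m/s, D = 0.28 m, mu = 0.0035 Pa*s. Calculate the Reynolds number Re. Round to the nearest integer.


Re = rho * v * D / mu
Re = 990 * 4.9 * 0.28 / 0.0035
Re = 1358.28 / 0.0035
Re = 388080


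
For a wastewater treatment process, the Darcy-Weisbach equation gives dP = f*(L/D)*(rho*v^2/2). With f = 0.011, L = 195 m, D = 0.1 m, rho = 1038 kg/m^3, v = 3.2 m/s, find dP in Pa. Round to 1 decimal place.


dP = f * (L/D) * (rho*v^2/2)
dP = 0.011 * (195/0.1) * (1038*3.2^2/2)
L/D = 1950.0
rho*v^2/2 = 1038*10.24/2 = 5314.56
dP = 0.011 * 1950.0 * 5314.56
dP = 113997.3 Pa


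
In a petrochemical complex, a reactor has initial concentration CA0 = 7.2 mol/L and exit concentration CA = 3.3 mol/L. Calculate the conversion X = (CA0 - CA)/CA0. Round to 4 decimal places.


X = (CA0 - CA) / CA0
X = (7.2 - 3.3) / 7.2
X = 3.9 / 7.2
X = 0.5417


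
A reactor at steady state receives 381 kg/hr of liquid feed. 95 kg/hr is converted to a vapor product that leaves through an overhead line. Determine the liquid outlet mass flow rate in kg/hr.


Steady-state mass balance on the main outlet: F_out = F_in - F_removed
F_out = 381 - 95
F_out = 286 kg/hr


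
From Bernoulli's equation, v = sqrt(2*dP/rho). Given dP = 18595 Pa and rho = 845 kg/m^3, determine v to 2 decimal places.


v = sqrt(2*dP/rho)
v = sqrt(2*18595/845)
v = sqrt(44.011834)
v = 6.63 m/s


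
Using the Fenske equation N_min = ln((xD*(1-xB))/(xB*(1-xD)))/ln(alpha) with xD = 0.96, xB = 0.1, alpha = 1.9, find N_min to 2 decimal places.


N_min = ln((xD*(1-xB))/(xB*(1-xD))) / ln(alpha)
Numerator inside ln: 0.864 / 0.004 = 216.0
ln(216.0) = 5.375278
ln(alpha) = ln(1.9) = 0.641854
N_min = 5.375278 / 0.641854 = 8.37


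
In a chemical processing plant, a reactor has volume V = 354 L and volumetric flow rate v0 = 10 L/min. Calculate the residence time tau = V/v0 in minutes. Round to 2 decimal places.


tau = V / v0
tau = 354 / 10
tau = 35.40 min


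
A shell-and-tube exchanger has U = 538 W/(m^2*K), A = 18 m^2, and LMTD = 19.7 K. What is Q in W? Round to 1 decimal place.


Q = U * A * LMTD
Q = 538 * 18 * 19.7
Q = 190774.8 W


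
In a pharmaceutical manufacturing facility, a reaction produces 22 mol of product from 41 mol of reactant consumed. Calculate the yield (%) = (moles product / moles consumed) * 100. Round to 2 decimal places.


Yield = (moles product / moles consumed) * 100%
Yield = (22 / 41) * 100
Yield = 0.5366 * 100
Yield = 53.66%


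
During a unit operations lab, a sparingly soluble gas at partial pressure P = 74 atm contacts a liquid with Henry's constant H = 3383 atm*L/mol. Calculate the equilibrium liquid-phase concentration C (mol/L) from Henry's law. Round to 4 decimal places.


C = P / H
C = 74 / 3383
C = 0.0219 mol/L


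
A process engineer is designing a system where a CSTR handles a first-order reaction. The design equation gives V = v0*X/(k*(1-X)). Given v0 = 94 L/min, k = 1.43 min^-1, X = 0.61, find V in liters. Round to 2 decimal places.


V = v0 * X / (k * (1 - X))
V = 94 * 0.61 / (1.43 * (1 - 0.61))
V = 57.34 / (1.43 * 0.39)
V = 57.34 / 0.5577
V = 102.82 L


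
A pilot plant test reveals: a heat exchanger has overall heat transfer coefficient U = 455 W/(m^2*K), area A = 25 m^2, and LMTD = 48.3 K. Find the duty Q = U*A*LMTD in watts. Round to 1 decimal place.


Q = U * A * LMTD
Q = 455 * 25 * 48.3
Q = 549412.5 W


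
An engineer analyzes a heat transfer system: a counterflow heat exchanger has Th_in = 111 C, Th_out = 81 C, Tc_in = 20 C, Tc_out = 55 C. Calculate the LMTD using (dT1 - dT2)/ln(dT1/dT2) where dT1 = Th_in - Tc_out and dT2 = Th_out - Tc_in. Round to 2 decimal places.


dT1 = Th_in - Tc_out = 111 - 55 = 56
dT2 = Th_out - Tc_in = 81 - 20 = 61
LMTD = (dT1 - dT2) / ln(dT1/dT2)
LMTD = (56 - 61) / ln(56/61)
LMTD = 58.46 K


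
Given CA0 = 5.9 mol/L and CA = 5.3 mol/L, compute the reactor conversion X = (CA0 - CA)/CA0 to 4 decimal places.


X = (CA0 - CA) / CA0
X = (5.9 - 5.3) / 5.9
X = 0.6 / 5.9
X = 0.1017


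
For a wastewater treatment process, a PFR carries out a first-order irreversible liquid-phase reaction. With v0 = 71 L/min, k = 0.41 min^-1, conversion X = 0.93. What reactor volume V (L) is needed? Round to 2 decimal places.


V = (v0/k) * ln(1/(1-X))
V = (71/0.41) * ln(1/(1-0.93))
V = 173.170732 * ln(14.285714)
V = 173.170732 * 2.65926
V = 460.51 L


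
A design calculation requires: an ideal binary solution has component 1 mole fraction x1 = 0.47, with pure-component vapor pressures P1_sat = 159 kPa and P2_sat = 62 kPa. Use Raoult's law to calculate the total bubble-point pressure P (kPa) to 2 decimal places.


P = x1*P1_sat + x2*P2_sat
x2 = 1 - x1 = 1 - 0.47 = 0.53
P = 0.47*159 + 0.53*62
P = 74.73 + 32.86
P = 107.59 kPa


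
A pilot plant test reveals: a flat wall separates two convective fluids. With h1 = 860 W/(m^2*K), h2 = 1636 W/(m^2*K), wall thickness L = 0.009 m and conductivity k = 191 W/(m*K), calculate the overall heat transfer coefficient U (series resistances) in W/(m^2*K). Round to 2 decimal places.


1/U = 1/h1 + L/k + 1/h2
1/U = 1/860 + 0.009/191 + 1/1636
1/U = 0.0011627907 + 4.71204e-05 + 0.0006112469
1/U = 0.001821158
U = 549.10 W/(m^2*K)


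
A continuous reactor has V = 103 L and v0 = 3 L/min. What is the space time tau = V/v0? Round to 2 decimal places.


tau = V / v0
tau = 103 / 3
tau = 34.33 min


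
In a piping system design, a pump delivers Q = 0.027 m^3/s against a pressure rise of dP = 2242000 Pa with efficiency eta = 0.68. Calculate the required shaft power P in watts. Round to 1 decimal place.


P = Q * dP / eta
P = 0.027 * 2242000 / 0.68
P = 60534.0 / 0.68
P = 89020.6 W


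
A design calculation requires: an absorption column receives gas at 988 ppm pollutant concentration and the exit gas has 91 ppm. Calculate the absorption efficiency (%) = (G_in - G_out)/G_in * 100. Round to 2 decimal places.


Efficiency = (G_in - G_out) / G_in * 100%
Efficiency = (988 - 91) / 988 * 100
Efficiency = 897 / 988 * 100
Efficiency = 90.79%


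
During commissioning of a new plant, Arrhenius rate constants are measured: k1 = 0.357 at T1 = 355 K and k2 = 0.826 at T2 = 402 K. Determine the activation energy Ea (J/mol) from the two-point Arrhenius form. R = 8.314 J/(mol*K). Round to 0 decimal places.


Ea = R * ln(k2/k1) / (1/T1 - 1/T2)
ln(k2/k1) = ln(0.826/0.357) = 0.838859
1/T1 - 1/T2 = 1/355 - 1/402 = 0.000329339219
Ea = 8.314 * 0.838859 / 0.000329339219
Ea = 21177 J/mol


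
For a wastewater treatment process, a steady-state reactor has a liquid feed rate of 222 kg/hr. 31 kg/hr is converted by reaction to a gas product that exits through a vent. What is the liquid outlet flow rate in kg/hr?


Steady-state mass balance on the main outlet: F_out = F_in - F_removed
F_out = 222 - 31
F_out = 191 kg/hr


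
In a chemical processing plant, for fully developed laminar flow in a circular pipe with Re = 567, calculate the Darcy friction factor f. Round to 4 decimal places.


f = 64 / Re
f = 64 / 567
f = 0.1129


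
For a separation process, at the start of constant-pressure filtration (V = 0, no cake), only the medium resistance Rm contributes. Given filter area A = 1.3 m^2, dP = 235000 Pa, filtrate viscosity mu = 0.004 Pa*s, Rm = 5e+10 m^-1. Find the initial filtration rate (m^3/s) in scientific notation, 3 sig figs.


rate = A * dP / (mu * Rm)
rate = 1.3 * 235000 / (0.004 * 5e+10)
rate = 305500.0 / 2.000e+08
rate = 1.53e-03 m^3/s


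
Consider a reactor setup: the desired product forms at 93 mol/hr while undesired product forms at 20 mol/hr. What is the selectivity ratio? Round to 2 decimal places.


S = desired product rate / undesired product rate
S = 93 / 20
S = 4.65


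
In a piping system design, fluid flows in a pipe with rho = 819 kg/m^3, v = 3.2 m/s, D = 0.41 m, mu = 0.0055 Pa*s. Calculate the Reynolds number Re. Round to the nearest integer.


Re = rho * v * D / mu
Re = 819 * 3.2 * 0.41 / 0.0055
Re = 1074.528 / 0.0055
Re = 195369


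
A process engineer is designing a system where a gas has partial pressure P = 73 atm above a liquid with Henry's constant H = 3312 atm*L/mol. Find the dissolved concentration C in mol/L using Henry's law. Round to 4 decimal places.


C = P / H
C = 73 / 3312
C = 0.0220 mol/L


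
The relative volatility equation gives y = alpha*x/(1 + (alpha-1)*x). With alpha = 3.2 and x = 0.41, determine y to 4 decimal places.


y = alpha*x / (1 + (alpha-1)*x)
y = 3.2*0.41 / (1 + (3.2-1)*0.41)
y = 1.312 / (1 + 0.902)
y = 1.312 / 1.902
y = 0.6898


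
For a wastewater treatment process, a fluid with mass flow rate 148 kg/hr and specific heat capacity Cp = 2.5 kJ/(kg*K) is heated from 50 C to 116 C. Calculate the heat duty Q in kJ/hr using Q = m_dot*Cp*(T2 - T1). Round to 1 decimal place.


Q = m_dot * Cp * (T2 - T1)
Q = 148 * 2.5 * (116 - 50)
Q = 148 * 2.5 * 66
Q = 24420.0 kJ/hr


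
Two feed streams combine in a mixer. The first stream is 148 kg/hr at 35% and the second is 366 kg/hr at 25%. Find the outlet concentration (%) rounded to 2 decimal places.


Mass balance on solute: F1*x1 + F2*x2 = F3*x3
F3 = F1 + F2 = 148 + 366 = 514 kg/hr
x3 = (F1*x1 + F2*x2)/F3
x3 = (148*0.35 + 366*0.25) / 514
x3 = 27.88%


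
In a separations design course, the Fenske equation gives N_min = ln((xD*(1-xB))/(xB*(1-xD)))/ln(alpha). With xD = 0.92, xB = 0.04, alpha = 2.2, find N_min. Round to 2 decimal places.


N_min = ln((xD*(1-xB))/(xB*(1-xD))) / ln(alpha)
Numerator inside ln: 0.8832 / 0.0032 = 276.0
ln(276.0) = 5.620401
ln(alpha) = ln(2.2) = 0.788457
N_min = 5.620401 / 0.788457 = 7.13


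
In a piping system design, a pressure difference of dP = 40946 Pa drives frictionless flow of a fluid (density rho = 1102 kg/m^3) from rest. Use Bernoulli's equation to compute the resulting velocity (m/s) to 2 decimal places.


v = sqrt(2*dP/rho)
v = sqrt(2*40946/1102)
v = sqrt(74.31216)
v = 8.62 m/s


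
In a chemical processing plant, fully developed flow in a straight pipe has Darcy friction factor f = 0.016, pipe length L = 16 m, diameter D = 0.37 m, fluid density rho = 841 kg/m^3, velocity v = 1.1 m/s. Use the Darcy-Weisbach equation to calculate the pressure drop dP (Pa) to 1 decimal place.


dP = f * (L/D) * (rho*v^2/2)
dP = 0.016 * (16/0.37) * (841*1.1^2/2)
L/D = 43.24324324
rho*v^2/2 = 841*1.21/2 = 508.805
dP = 0.016 * 43.24324324 * 508.805
dP = 352.0 Pa


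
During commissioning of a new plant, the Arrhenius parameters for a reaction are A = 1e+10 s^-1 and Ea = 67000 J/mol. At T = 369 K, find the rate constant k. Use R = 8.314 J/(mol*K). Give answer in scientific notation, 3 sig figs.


k = A * exp(-Ea/(R*T))
k = 1e+10 * exp(-67000 / (8.314 * 369))
k = 1e+10 * exp(-21.839285)
k = 3.28e+00


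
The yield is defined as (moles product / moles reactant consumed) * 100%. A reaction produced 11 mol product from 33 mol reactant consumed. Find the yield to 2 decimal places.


Yield = (moles product / moles consumed) * 100%
Yield = (11 / 33) * 100
Yield = 0.3333 * 100
Yield = 33.33%


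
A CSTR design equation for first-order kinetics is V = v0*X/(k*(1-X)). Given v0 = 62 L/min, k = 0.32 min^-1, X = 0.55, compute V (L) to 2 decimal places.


V = v0 * X / (k * (1 - X))
V = 62 * 0.55 / (0.32 * (1 - 0.55))
V = 34.1 / (0.32 * 0.45)
V = 34.1 / 0.144
V = 236.81 L


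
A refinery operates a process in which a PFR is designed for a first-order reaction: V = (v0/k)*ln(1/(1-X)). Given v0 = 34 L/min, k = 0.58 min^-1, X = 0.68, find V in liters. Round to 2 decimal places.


V = (v0/k) * ln(1/(1-X))
V = (34/0.58) * ln(1/(1-0.68))
V = 58.62069 * ln(3.125)
V = 58.62069 * 1.139434
V = 66.79 L


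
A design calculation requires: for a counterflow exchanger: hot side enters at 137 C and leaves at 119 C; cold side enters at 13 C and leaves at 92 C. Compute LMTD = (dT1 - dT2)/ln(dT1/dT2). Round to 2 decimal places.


dT1 = Th_in - Tc_out = 137 - 92 = 45
dT2 = Th_out - Tc_in = 119 - 13 = 106
LMTD = (dT1 - dT2) / ln(dT1/dT2)
LMTD = (45 - 106) / ln(45/106)
LMTD = 71.20 K


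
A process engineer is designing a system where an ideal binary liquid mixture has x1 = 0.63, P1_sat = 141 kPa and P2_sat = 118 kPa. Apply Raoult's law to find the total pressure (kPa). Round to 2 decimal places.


P = x1*P1_sat + x2*P2_sat
x2 = 1 - x1 = 1 - 0.63 = 0.37
P = 0.63*141 + 0.37*118
P = 88.83 + 43.66
P = 132.49 kPa


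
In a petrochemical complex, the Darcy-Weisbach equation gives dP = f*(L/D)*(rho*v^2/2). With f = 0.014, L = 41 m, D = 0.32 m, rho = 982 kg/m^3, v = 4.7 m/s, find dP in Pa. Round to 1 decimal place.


dP = f * (L/D) * (rho*v^2/2)
dP = 0.014 * (41/0.32) * (982*4.7^2/2)
L/D = 128.125
rho*v^2/2 = 982*22.09/2 = 10846.19
dP = 0.014 * 128.125 * 10846.19
dP = 19455.4 Pa


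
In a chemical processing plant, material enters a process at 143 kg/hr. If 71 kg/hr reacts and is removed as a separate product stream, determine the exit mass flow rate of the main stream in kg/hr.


Steady-state mass balance on the main outlet: F_out = F_in - F_removed
F_out = 143 - 71
F_out = 72 kg/hr


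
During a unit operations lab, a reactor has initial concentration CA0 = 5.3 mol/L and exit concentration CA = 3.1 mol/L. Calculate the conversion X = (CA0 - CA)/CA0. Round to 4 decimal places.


X = (CA0 - CA) / CA0
X = (5.3 - 3.1) / 5.3
X = 2.2 / 5.3
X = 0.4151


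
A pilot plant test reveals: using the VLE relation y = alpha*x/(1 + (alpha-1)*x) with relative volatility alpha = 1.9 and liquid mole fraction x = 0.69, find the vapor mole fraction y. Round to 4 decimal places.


y = alpha*x / (1 + (alpha-1)*x)
y = 1.9*0.69 / (1 + (1.9-1)*0.69)
y = 1.311 / (1 + 0.621)
y = 1.311 / 1.621
y = 0.8088


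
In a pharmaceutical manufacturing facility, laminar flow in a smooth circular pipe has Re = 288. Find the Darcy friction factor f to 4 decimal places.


f = 64 / Re
f = 64 / 288
f = 0.2222


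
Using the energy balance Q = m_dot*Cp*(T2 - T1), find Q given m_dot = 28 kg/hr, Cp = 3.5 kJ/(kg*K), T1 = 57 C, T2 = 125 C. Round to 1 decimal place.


Q = m_dot * Cp * (T2 - T1)
Q = 28 * 3.5 * (125 - 57)
Q = 28 * 3.5 * 68
Q = 6664.0 kJ/hr


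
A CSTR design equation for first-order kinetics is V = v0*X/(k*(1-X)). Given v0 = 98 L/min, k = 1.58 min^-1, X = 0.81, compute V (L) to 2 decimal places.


V = v0 * X / (k * (1 - X))
V = 98 * 0.81 / (1.58 * (1 - 0.81))
V = 79.38 / (1.58 * 0.19)
V = 79.38 / 0.3002
V = 264.42 L


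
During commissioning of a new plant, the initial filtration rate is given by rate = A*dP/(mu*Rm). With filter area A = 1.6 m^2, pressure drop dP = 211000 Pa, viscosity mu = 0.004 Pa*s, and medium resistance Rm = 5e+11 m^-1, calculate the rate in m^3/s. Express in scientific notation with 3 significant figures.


rate = A * dP / (mu * Rm)
rate = 1.6 * 211000 / (0.004 * 5e+11)
rate = 337600.0 / 2.000e+09
rate = 1.69e-04 m^3/s


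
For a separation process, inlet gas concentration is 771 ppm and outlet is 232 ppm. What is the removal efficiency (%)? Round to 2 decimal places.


Efficiency = (G_in - G_out) / G_in * 100%
Efficiency = (771 - 232) / 771 * 100
Efficiency = 539 / 771 * 100
Efficiency = 69.91%


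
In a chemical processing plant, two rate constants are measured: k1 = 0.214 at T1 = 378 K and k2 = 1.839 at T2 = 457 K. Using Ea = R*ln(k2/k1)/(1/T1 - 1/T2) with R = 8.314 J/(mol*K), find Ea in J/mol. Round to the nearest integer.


Ea = R * ln(k2/k1) / (1/T1 - 1/T2)
ln(k2/k1) = ln(1.839/0.214) = 2.1510012
1/T1 - 1/T2 = 1/378 - 1/457 = 0.000457318838
Ea = 8.314 * 2.1510012 / 0.000457318838
Ea = 39105 J/mol


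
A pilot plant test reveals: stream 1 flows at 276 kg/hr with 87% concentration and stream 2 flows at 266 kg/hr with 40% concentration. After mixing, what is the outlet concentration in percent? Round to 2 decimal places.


Mass balance on solute: F1*x1 + F2*x2 = F3*x3
F3 = F1 + F2 = 276 + 266 = 542 kg/hr
x3 = (F1*x1 + F2*x2)/F3
x3 = (276*0.87 + 266*0.4) / 542
x3 = 63.93%


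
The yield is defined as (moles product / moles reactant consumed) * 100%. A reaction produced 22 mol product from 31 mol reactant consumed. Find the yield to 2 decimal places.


Yield = (moles product / moles consumed) * 100%
Yield = (22 / 31) * 100
Yield = 0.7097 * 100
Yield = 70.97%


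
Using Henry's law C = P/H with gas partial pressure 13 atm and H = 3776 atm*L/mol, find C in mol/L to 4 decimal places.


C = P / H
C = 13 / 3776
C = 0.0034 mol/L


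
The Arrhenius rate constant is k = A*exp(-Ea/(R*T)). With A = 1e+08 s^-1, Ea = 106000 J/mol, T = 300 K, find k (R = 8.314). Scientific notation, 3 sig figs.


k = A * exp(-Ea/(R*T))
k = 1e+08 * exp(-106000 / (8.314 * 300))
k = 1e+08 * exp(-42.498597)
k = 3.49e-11


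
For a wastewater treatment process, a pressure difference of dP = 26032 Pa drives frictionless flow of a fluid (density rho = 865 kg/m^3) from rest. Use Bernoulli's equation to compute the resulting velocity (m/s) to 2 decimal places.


v = sqrt(2*dP/rho)
v = sqrt(2*26032/865)
v = sqrt(60.189595)
v = 7.76 m/s


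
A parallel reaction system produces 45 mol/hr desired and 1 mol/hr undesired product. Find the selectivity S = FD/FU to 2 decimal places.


S = desired product rate / undesired product rate
S = 45 / 1
S = 45.00


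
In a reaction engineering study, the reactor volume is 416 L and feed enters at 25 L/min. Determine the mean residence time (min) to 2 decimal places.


tau = V / v0
tau = 416 / 25
tau = 16.64 min


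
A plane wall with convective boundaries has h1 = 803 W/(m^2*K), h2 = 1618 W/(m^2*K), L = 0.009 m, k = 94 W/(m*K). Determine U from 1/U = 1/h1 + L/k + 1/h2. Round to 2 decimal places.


1/U = 1/h1 + L/k + 1/h2
1/U = 1/803 + 0.009/94 + 1/1618
1/U = 0.00124533 + 9.57447e-05 + 0.000618047
1/U = 0.0019591217
U = 510.43 W/(m^2*K)


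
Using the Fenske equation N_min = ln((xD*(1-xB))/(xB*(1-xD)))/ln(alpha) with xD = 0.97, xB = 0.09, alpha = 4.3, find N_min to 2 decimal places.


N_min = ln((xD*(1-xB))/(xB*(1-xD))) / ln(alpha)
Numerator inside ln: 0.8827 / 0.0027 = 326.925926
ln(326.925926) = 5.789734
ln(alpha) = ln(4.3) = 1.458615
N_min = 5.789734 / 1.458615 = 3.97


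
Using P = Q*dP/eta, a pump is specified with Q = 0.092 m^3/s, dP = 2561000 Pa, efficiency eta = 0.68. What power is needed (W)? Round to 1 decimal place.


P = Q * dP / eta
P = 0.092 * 2561000 / 0.68
P = 235612.0 / 0.68
P = 346488.2 W


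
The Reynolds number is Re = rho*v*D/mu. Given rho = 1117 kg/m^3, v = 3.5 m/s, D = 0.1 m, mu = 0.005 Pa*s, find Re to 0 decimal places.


Re = rho * v * D / mu
Re = 1117 * 3.5 * 0.1 / 0.005
Re = 390.95 / 0.005
Re = 78190


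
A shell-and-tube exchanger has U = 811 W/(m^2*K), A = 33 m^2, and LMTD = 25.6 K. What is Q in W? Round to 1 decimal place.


Q = U * A * LMTD
Q = 811 * 33 * 25.6
Q = 685132.8 W


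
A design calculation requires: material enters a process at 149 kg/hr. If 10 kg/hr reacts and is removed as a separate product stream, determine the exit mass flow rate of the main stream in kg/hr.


Steady-state mass balance on the main outlet: F_out = F_in - F_removed
F_out = 149 - 10
F_out = 139 kg/hr


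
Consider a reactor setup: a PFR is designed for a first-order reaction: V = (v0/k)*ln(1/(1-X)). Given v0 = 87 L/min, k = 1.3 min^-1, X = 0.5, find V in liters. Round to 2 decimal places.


V = (v0/k) * ln(1/(1-X))
V = (87/1.3) * ln(1/(1-0.5))
V = 66.923077 * ln(2.0)
V = 66.923077 * 0.693147
V = 46.39 L


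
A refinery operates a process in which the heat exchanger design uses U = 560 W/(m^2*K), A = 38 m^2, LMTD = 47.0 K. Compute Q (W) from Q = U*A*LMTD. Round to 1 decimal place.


Q = U * A * LMTD
Q = 560 * 38 * 47.0
Q = 1000160.0 W


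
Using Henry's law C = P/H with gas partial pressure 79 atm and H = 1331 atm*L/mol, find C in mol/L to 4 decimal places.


C = P / H
C = 79 / 1331
C = 0.0594 mol/L


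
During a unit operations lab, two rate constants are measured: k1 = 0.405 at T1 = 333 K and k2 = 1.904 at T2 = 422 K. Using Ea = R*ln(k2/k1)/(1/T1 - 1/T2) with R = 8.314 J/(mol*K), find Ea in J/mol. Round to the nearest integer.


Ea = R * ln(k2/k1) / (1/T1 - 1/T2)
ln(k2/k1) = ln(1.904/0.405) = 1.5478251
1/T1 - 1/T2 = 1/333 - 1/422 = 0.000633334757
Ea = 8.314 * 1.5478251 / 0.000633334757
Ea = 20319 J/mol


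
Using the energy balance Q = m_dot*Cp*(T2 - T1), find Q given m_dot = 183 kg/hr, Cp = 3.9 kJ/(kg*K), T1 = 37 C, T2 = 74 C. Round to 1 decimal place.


Q = m_dot * Cp * (T2 - T1)
Q = 183 * 3.9 * (74 - 37)
Q = 183 * 3.9 * 37
Q = 26406.9 kJ/hr


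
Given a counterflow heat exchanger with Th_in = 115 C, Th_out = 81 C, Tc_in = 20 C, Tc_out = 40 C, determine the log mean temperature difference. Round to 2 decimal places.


dT1 = Th_in - Tc_out = 115 - 40 = 75
dT2 = Th_out - Tc_in = 81 - 20 = 61
LMTD = (dT1 - dT2) / ln(dT1/dT2)
LMTD = (75 - 61) / ln(75/61)
LMTD = 67.76 K


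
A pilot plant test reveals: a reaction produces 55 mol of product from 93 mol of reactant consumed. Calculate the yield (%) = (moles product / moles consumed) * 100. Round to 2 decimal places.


Yield = (moles product / moles consumed) * 100%
Yield = (55 / 93) * 100
Yield = 0.5914 * 100
Yield = 59.14%


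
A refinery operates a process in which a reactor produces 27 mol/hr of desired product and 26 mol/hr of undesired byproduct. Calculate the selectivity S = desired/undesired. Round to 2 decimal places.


S = desired product rate / undesired product rate
S = 27 / 26
S = 1.04


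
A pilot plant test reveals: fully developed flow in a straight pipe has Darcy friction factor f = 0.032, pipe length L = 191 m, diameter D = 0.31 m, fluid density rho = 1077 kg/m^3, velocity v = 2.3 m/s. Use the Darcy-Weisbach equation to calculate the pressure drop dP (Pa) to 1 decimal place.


dP = f * (L/D) * (rho*v^2/2)
dP = 0.032 * (191/0.31) * (1077*2.3^2/2)
L/D = 616.12903226
rho*v^2/2 = 1077*5.29/2 = 2848.665
dP = 0.032 * 616.12903226 * 2848.665
dP = 56164.6 Pa


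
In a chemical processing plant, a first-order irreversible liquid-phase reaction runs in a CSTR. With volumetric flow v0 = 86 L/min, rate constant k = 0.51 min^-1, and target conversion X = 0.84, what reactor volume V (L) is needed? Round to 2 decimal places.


V = v0 * X / (k * (1 - X))
V = 86 * 0.84 / (0.51 * (1 - 0.84))
V = 72.24 / (0.51 * 0.16)
V = 72.24 / 0.0816
V = 885.29 L


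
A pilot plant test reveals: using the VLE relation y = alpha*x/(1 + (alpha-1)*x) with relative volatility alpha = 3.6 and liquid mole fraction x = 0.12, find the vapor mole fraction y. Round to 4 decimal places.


y = alpha*x / (1 + (alpha-1)*x)
y = 3.6*0.12 / (1 + (3.6-1)*0.12)
y = 0.432 / (1 + 0.312)
y = 0.432 / 1.312
y = 0.3293


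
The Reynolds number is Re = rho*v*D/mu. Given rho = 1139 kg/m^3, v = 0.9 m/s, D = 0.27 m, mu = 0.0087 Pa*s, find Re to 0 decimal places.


Re = rho * v * D / mu
Re = 1139 * 0.9 * 0.27 / 0.0087
Re = 276.777 / 0.0087
Re = 31813


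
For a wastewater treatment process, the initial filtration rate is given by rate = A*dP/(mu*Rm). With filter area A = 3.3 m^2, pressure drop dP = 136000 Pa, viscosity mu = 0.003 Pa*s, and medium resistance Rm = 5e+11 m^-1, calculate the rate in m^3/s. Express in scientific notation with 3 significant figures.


rate = A * dP / (mu * Rm)
rate = 3.3 * 136000 / (0.003 * 5e+11)
rate = 448800.0 / 1.500e+09
rate = 2.99e-04 m^3/s


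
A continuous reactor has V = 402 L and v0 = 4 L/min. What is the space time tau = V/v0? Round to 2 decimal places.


tau = V / v0
tau = 402 / 4
tau = 100.50 min


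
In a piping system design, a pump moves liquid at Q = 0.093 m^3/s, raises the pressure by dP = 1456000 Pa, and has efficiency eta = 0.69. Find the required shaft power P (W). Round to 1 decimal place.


P = Q * dP / eta
P = 0.093 * 1456000 / 0.69
P = 135408.0 / 0.69
P = 196243.5 W


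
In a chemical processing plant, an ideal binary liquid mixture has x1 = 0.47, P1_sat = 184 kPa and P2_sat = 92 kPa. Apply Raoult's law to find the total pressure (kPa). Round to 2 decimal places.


P = x1*P1_sat + x2*P2_sat
x2 = 1 - x1 = 1 - 0.47 = 0.53
P = 0.47*184 + 0.53*92
P = 86.48 + 48.76
P = 135.24 kPa


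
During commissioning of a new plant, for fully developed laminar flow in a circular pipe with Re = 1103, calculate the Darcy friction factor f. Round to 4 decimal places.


f = 64 / Re
f = 64 / 1103
f = 0.0580


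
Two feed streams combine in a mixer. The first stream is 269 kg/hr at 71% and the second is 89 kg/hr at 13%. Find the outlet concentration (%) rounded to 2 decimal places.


Mass balance on solute: F1*x1 + F2*x2 = F3*x3
F3 = F1 + F2 = 269 + 89 = 358 kg/hr
x3 = (F1*x1 + F2*x2)/F3
x3 = (269*0.71 + 89*0.13) / 358
x3 = 56.58%


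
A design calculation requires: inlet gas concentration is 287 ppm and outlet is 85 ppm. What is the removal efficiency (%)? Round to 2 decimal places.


Efficiency = (G_in - G_out) / G_in * 100%
Efficiency = (287 - 85) / 287 * 100
Efficiency = 202 / 287 * 100
Efficiency = 70.38%


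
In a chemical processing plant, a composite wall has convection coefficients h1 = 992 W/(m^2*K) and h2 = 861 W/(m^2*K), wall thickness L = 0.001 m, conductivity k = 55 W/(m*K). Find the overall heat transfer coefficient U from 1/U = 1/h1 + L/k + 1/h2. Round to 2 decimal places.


1/U = 1/h1 + L/k + 1/h2
1/U = 1/992 + 0.001/55 + 1/861
1/U = 0.0010080645 + 1.81818e-05 + 0.0011614402
1/U = 0.0021876865
U = 457.10 W/(m^2*K)


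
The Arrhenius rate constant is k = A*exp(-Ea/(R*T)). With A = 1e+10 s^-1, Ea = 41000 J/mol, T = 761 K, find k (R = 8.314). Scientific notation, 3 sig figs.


k = A * exp(-Ea/(R*T))
k = 1e+10 * exp(-41000 / (8.314 * 761))
k = 1e+10 * exp(-6.480211)
k = 1.53e+07


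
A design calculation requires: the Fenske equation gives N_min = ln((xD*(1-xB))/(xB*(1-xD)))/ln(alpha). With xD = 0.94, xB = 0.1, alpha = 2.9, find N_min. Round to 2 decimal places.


N_min = ln((xD*(1-xB))/(xB*(1-xD))) / ln(alpha)
Numerator inside ln: 0.846 / 0.006 = 141.0
ln(141.0) = 4.94876
ln(alpha) = ln(2.9) = 1.064711
N_min = 4.94876 / 1.064711 = 4.65


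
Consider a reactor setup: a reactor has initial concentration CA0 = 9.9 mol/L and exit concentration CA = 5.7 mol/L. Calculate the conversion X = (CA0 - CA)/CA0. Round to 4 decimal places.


X = (CA0 - CA) / CA0
X = (9.9 - 5.7) / 9.9
X = 4.2 / 9.9
X = 0.4242


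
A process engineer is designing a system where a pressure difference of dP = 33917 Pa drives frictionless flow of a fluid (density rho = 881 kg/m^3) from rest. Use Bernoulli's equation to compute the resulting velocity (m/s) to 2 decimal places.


v = sqrt(2*dP/rho)
v = sqrt(2*33917/881)
v = sqrt(76.996595)
v = 8.77 m/s


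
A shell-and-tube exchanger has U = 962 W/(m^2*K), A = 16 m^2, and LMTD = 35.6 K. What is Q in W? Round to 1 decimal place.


Q = U * A * LMTD
Q = 962 * 16 * 35.6
Q = 547955.2 W


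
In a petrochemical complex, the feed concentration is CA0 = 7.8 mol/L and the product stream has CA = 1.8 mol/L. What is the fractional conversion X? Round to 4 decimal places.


X = (CA0 - CA) / CA0
X = (7.8 - 1.8) / 7.8
X = 6.0 / 7.8
X = 0.7692


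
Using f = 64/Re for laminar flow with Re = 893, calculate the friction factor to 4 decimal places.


f = 64 / Re
f = 64 / 893
f = 0.0717


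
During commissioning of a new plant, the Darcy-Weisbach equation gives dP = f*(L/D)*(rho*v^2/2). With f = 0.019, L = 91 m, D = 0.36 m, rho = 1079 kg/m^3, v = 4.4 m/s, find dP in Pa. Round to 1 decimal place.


dP = f * (L/D) * (rho*v^2/2)
dP = 0.019 * (91/0.36) * (1079*4.4^2/2)
L/D = 252.77777778
rho*v^2/2 = 1079*19.36/2 = 10444.72
dP = 0.019 * 252.77777778 * 10444.72
dP = 50163.7 Pa


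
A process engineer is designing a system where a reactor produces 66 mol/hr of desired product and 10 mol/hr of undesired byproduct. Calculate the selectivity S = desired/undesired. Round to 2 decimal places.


S = desired product rate / undesired product rate
S = 66 / 10
S = 6.60


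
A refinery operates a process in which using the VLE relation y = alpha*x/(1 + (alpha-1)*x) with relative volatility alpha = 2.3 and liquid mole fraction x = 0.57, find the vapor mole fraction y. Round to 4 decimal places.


y = alpha*x / (1 + (alpha-1)*x)
y = 2.3*0.57 / (1 + (2.3-1)*0.57)
y = 1.311 / (1 + 0.741)
y = 1.311 / 1.741
y = 0.7530


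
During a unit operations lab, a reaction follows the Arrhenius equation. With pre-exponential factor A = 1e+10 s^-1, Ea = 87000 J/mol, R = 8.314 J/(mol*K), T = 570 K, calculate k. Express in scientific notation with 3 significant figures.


k = A * exp(-Ea/(R*T))
k = 1e+10 * exp(-87000 / (8.314 * 570))
k = 1e+10 * exp(-18.358381)
k = 1.06e+02


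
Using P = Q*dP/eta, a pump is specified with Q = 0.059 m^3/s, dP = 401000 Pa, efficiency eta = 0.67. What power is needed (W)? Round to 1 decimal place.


P = Q * dP / eta
P = 0.059 * 401000 / 0.67
P = 23659.0 / 0.67
P = 35311.9 W


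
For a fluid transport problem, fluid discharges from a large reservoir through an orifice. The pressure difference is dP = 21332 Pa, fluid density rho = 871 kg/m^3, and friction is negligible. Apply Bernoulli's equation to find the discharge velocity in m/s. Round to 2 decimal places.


v = sqrt(2*dP/rho)
v = sqrt(2*21332/871)
v = sqrt(48.982778)
v = 7.00 m/s


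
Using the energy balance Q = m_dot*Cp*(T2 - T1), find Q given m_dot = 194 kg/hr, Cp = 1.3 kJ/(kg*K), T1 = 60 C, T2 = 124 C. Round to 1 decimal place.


Q = m_dot * Cp * (T2 - T1)
Q = 194 * 1.3 * (124 - 60)
Q = 194 * 1.3 * 64
Q = 16140.8 kJ/hr


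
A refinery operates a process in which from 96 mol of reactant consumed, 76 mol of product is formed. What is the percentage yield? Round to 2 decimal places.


Yield = (moles product / moles consumed) * 100%
Yield = (76 / 96) * 100
Yield = 0.7917 * 100
Yield = 79.17%


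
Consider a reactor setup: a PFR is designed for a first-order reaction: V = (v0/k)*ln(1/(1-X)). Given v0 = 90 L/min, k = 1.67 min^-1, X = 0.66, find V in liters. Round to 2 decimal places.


V = (v0/k) * ln(1/(1-X))
V = (90/1.67) * ln(1/(1-0.66))
V = 53.892216 * ln(2.941176)
V = 53.892216 * 1.07881
V = 58.14 L


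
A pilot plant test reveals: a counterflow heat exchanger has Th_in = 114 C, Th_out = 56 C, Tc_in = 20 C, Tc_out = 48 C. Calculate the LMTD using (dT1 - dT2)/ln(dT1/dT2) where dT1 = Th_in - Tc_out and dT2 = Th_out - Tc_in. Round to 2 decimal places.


dT1 = Th_in - Tc_out = 114 - 48 = 66
dT2 = Th_out - Tc_in = 56 - 20 = 36
LMTD = (dT1 - dT2) / ln(dT1/dT2)
LMTD = (66 - 36) / ln(66/36)
LMTD = 49.49 K


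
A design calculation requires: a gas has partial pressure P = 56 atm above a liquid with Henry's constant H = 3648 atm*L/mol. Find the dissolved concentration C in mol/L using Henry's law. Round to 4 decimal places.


C = P / H
C = 56 / 3648
C = 0.0154 mol/L


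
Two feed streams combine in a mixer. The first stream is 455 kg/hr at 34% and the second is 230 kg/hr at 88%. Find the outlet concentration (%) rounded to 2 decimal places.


Mass balance on solute: F1*x1 + F2*x2 = F3*x3
F3 = F1 + F2 = 455 + 230 = 685 kg/hr
x3 = (F1*x1 + F2*x2)/F3
x3 = (455*0.34 + 230*0.88) / 685
x3 = 52.13%


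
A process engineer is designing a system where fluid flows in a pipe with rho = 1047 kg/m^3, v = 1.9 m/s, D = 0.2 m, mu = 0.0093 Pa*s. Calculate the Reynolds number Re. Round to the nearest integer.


Re = rho * v * D / mu
Re = 1047 * 1.9 * 0.2 / 0.0093
Re = 397.86 / 0.0093
Re = 42781
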